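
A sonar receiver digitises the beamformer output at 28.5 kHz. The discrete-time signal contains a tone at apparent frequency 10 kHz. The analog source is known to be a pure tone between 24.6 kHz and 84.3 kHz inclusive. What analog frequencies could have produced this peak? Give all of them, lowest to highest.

38.5 kHz, 47 kHz, 67 kHz, 75.5 kHz

Frequencies that alias to 10 kHz are k·fs ± 10 kHz for integer k ≥ 0.
k=0: 10 kHz.
k=1: 18.5 kHz, 38.5 kHz.
k=2: 47 kHz, 67 kHz.
k=3: 75.5 kHz, 95.5 kHz.
k=4: 104 kHz, 124 kHz.
Within [24.6 kHz, 84.3 kHz]: 38.5 kHz, 47 kHz, 67 kHz, 75.5 kHz.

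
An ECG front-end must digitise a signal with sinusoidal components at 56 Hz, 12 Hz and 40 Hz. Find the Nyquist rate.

112 Hz

Highest-frequency component: 56 Hz.
Nyquist rate = 2 × 56 Hz = 112 Hz.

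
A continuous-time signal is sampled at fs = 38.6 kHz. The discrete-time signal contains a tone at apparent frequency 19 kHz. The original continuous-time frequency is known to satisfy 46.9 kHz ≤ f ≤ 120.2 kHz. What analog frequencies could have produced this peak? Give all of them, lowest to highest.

57.6 kHz, 58.2 kHz, 96.2 kHz, 96.8 kHz

Frequencies that alias to 19 kHz are k·fs ± 19 kHz for integer k ≥ 0.
k=0: 19 kHz.
k=1: 19.6 kHz, 57.6 kHz.
k=2: 58.2 kHz, 96.2 kHz.
k=3: 96.8 kHz, 134.8 kHz.
k=4: 135.4 kHz, 173.4 kHz.
Within [46.9 kHz, 120.2 kHz]: 57.6 kHz, 58.2 kHz, 96.2 kHz, 96.8 kHz.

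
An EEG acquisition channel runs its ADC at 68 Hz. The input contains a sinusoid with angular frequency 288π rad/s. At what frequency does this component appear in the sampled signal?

ω = 288π rad/s → f = ω/(2π) = 144 Hz.
144 Hz mod fs = 8 Hz.
8 Hz ≤ fs/2 = 34 Hz, appears at 8 Hz.

8 Hz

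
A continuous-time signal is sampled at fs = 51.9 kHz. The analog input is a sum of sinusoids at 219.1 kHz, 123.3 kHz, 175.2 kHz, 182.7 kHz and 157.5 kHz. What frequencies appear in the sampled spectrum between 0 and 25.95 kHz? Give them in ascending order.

fs/2 = 25.95 kHz.
219.1 kHz mod fs = 11.5 kHz.
11.5 kHz ≤ fs/2 = 25.95 kHz, appears at 11.5 kHz.
123.3 kHz mod fs = 19.5 kHz.
19.5 kHz ≤ fs/2 = 25.95 kHz, appears at 19.5 kHz.
175.2 kHz mod fs = 19.5 kHz.
19.5 kHz ≤ fs/2 = 25.95 kHz, appears at 19.5 kHz.
182.7 kHz mod fs = 27 kHz.
27 kHz > fs/2 = 25.95 kHz, folds to fs − 27 kHz = 24.9 kHz.
157.5 kHz mod fs = 1.8 kHz.
1.8 kHz ≤ fs/2 = 25.95 kHz, appears at 1.8 kHz.
Distinct values: {1.8 kHz, 11.5 kHz, 19.5 kHz, 24.9 kHz}.

1.8 kHz, 11.5 kHz, 19.5 kHz, 24.9 kHz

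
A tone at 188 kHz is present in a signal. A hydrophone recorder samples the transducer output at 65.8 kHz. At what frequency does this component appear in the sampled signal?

9.4 kHz

188 kHz mod fs = 56.4 kHz.
56.4 kHz > fs/2 = 32.9 kHz, folds to fs − 56.4 kHz = 9.4 kHz.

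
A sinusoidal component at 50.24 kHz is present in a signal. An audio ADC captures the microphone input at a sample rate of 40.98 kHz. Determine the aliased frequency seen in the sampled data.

9.26 kHz

50.24 kHz mod fs = 9.26 kHz.
9.26 kHz ≤ fs/2 = 20.49 kHz, appears at 9.26 kHz.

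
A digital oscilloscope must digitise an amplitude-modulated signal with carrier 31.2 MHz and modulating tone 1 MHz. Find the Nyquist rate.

AM sidebands sit at fc ± fm = 30.2 MHz and 32.2 MHz.
Highest-frequency component: 32.2 MHz.
Nyquist rate = 2 × 32.2 MHz = 64.4 MHz.

64.4 MHz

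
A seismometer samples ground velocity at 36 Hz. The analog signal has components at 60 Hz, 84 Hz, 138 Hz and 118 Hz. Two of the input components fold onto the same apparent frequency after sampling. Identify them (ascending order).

60 Hz, 84 Hz

fs/2 = 18 Hz.
60 Hz mod fs = 24 Hz.
24 Hz > fs/2 = 18 Hz, folds to fs − 24 Hz = 12 Hz.
84 Hz mod fs = 12 Hz.
12 Hz ≤ fs/2 = 18 Hz, appears at 12 Hz.
138 Hz mod fs = 30 Hz.
30 Hz > fs/2 = 18 Hz, folds to fs − 30 Hz = 6 Hz.
118 Hz mod fs = 10 Hz.
10 Hz ≤ fs/2 = 18 Hz, appears at 10 Hz.
60 Hz and 84 Hz both map to 12 Hz.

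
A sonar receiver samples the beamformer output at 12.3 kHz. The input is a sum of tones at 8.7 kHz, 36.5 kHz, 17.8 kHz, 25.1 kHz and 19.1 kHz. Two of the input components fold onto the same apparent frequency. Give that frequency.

5.5 kHz

fs/2 = 6.15 kHz.
8.7 kHz > fs/2 = 6.15 kHz, folds to fs − 8.7 kHz = 3.6 kHz.
36.5 kHz mod fs = 11.9 kHz.
11.9 kHz > fs/2 = 6.15 kHz, folds to fs − 11.9 kHz = 0.4 kHz.
17.8 kHz mod fs = 5.5 kHz.
5.5 kHz ≤ fs/2 = 6.15 kHz, appears at 5.5 kHz.
25.1 kHz mod fs = 0.5 kHz.
0.5 kHz ≤ fs/2 = 6.15 kHz, appears at 0.5 kHz.
19.1 kHz mod fs = 6.8 kHz.
6.8 kHz > fs/2 = 6.15 kHz, folds to fs − 6.8 kHz = 5.5 kHz.
17.8 kHz and 19.1 kHz both map to 5.5 kHz.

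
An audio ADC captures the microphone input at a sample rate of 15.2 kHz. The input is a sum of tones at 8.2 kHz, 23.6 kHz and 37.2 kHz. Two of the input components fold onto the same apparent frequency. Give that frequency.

6.8 kHz

fs/2 = 7.6 kHz.
8.2 kHz > fs/2 = 7.6 kHz, folds to fs − 8.2 kHz = 7 kHz.
23.6 kHz mod fs = 8.4 kHz.
8.4 kHz > fs/2 = 7.6 kHz, folds to fs − 8.4 kHz = 6.8 kHz.
37.2 kHz mod fs = 6.8 kHz.
6.8 kHz ≤ fs/2 = 7.6 kHz, appears at 6.8 kHz.
23.6 kHz and 37.2 kHz both map to 6.8 kHz.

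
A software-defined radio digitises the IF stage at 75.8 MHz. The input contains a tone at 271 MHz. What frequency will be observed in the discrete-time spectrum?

271 MHz mod fs = 43.6 MHz.
43.6 MHz > fs/2 = 37.9 MHz, folds to fs − 43.6 MHz = 32.2 MHz.

32.2 MHz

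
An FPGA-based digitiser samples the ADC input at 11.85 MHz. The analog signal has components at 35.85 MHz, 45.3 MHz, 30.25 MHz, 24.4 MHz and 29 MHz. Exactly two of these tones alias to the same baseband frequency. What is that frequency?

fs/2 = 5.925 MHz.
35.85 MHz mod fs = 0.3 MHz.
0.3 MHz ≤ fs/2 = 5.925 MHz, appears at 0.3 MHz.
45.3 MHz mod fs = 9.75 MHz.
9.75 MHz > fs/2 = 5.925 MHz, folds to fs − 9.75 MHz = 2.1 MHz.
30.25 MHz mod fs = 6.55 MHz.
6.55 MHz > fs/2 = 5.925 MHz, folds to fs − 6.55 MHz = 5.3 MHz.
24.4 MHz mod fs = 0.7 MHz.
0.7 MHz ≤ fs/2 = 5.925 MHz, appears at 0.7 MHz.
29 MHz mod fs = 5.3 MHz.
5.3 MHz ≤ fs/2 = 5.925 MHz, appears at 5.3 MHz.
29 MHz and 30.25 MHz both map to 5.3 MHz.

5.3 MHz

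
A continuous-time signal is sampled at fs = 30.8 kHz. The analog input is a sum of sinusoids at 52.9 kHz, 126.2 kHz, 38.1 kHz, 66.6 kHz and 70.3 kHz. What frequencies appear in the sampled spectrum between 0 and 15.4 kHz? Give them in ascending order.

fs/2 = 15.4 kHz.
52.9 kHz mod fs = 22.1 kHz.
22.1 kHz > fs/2 = 15.4 kHz, folds to fs − 22.1 kHz = 8.7 kHz.
126.2 kHz mod fs = 3 kHz.
3 kHz ≤ fs/2 = 15.4 kHz, appears at 3 kHz.
38.1 kHz mod fs = 7.3 kHz.
7.3 kHz ≤ fs/2 = 15.4 kHz, appears at 7.3 kHz.
66.6 kHz mod fs = 5 kHz.
5 kHz ≤ fs/2 = 15.4 kHz, appears at 5 kHz.
70.3 kHz mod fs = 8.7 kHz.
8.7 kHz ≤ fs/2 = 15.4 kHz, appears at 8.7 kHz.
Distinct values: {3 kHz, 5 kHz, 7.3 kHz, 8.7 kHz}.

3 kHz, 5 kHz, 7.3 kHz, 8.7 kHz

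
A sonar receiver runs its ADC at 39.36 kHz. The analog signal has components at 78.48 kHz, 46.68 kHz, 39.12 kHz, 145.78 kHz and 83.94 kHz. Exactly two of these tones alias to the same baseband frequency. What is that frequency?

0.24 kHz

fs/2 = 19.68 kHz.
78.48 kHz mod fs = 39.12 kHz.
39.12 kHz > fs/2 = 19.68 kHz, folds to fs − 39.12 kHz = 0.24 kHz.
46.68 kHz mod fs = 7.32 kHz.
7.32 kHz ≤ fs/2 = 19.68 kHz, appears at 7.32 kHz.
39.12 kHz > fs/2 = 19.68 kHz, folds to fs − 39.12 kHz = 0.24 kHz.
145.78 kHz mod fs = 27.7 kHz.
27.7 kHz > fs/2 = 19.68 kHz, folds to fs − 27.7 kHz = 11.66 kHz.
83.94 kHz mod fs = 5.22 kHz.
5.22 kHz ≤ fs/2 = 19.68 kHz, appears at 5.22 kHz.
39.12 kHz and 78.48 kHz both map to 0.24 kHz.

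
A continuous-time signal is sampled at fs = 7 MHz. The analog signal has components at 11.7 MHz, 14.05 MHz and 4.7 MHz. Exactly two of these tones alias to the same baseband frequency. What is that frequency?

2.3 MHz

fs/2 = 3.5 MHz.
11.7 MHz mod fs = 4.7 MHz.
4.7 MHz > fs/2 = 3.5 MHz, folds to fs − 4.7 MHz = 2.3 MHz.
14.05 MHz mod fs = 0.05 MHz.
0.05 MHz ≤ fs/2 = 3.5 MHz, appears at 0.05 MHz.
4.7 MHz > fs/2 = 3.5 MHz, folds to fs − 4.7 MHz = 2.3 MHz.
4.7 MHz and 11.7 MHz both map to 2.3 MHz.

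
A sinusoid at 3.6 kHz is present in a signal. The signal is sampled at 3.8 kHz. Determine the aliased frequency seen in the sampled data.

3.6 kHz > fs/2 = 1.9 kHz, folds to fs − 3.6 kHz = 0.2 kHz.

0.2 kHz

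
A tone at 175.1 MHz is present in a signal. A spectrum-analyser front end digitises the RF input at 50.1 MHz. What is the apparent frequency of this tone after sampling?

24.8 MHz

175.1 MHz mod fs = 24.8 MHz.
24.8 MHz ≤ fs/2 = 25.05 MHz, appears at 24.8 MHz.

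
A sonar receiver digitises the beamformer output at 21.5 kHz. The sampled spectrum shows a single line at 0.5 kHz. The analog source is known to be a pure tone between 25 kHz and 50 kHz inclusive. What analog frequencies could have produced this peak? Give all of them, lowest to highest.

Frequencies that alias to 0.5 kHz are k·fs ± 0.5 kHz for integer k ≥ 0.
k=0: 0.5 kHz.
k=1: 21 kHz, 22 kHz.
k=2: 42.5 kHz, 43.5 kHz.
k=3: 64 kHz, 65 kHz.
Within [25 kHz, 50 kHz]: 42.5 kHz, 43.5 kHz.

42.5 kHz, 43.5 kHz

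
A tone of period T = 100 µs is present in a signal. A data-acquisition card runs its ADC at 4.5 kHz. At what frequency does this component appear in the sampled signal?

1 kHz

T = 100 µs → f = 1/T = 10 kHz.
10 kHz mod fs = 1 kHz.
1 kHz ≤ fs/2 = 2.25 kHz, appears at 1 kHz.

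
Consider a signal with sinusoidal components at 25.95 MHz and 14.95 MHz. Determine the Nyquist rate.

Highest-frequency component: 25.95 MHz.
Nyquist rate = 2 × 25.95 MHz = 51.9 MHz.

51.9 MHz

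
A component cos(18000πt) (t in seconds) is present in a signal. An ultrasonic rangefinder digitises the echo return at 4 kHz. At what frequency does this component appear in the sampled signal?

ω = 18000π rad/s → f = ω/(2π) = 9000 Hz = 9 kHz.
9 kHz mod fs = 1 kHz.
1 kHz ≤ fs/2 = 2 kHz, appears at 1 kHz.

1 kHz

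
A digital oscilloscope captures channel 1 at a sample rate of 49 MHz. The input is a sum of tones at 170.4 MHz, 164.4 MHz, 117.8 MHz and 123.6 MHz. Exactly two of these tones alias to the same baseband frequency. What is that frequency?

23.4 MHz

fs/2 = 24.5 MHz.
170.4 MHz mod fs = 23.4 MHz.
23.4 MHz ≤ fs/2 = 24.5 MHz, appears at 23.4 MHz.
164.4 MHz mod fs = 17.4 MHz.
17.4 MHz ≤ fs/2 = 24.5 MHz, appears at 17.4 MHz.
117.8 MHz mod fs = 19.8 MHz.
19.8 MHz ≤ fs/2 = 24.5 MHz, appears at 19.8 MHz.
123.6 MHz mod fs = 25.6 MHz.
25.6 MHz > fs/2 = 24.5 MHz, folds to fs − 25.6 MHz = 23.4 MHz.
123.6 MHz and 170.4 MHz both map to 23.4 MHz.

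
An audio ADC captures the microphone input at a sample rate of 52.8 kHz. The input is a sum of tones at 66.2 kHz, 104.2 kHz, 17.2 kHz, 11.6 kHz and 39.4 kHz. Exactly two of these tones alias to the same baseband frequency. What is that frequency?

fs/2 = 26.4 kHz.
66.2 kHz mod fs = 13.4 kHz.
13.4 kHz ≤ fs/2 = 26.4 kHz, appears at 13.4 kHz.
104.2 kHz mod fs = 51.4 kHz.
51.4 kHz > fs/2 = 26.4 kHz, folds to fs − 51.4 kHz = 1.4 kHz.
17.2 kHz ≤ fs/2 = 26.4 kHz, passes unchanged.
11.6 kHz ≤ fs/2 = 26.4 kHz, passes unchanged.
39.4 kHz > fs/2 = 26.4 kHz, folds to fs − 39.4 kHz = 13.4 kHz.
39.4 kHz and 66.2 kHz both map to 13.4 kHz.

13.4 kHz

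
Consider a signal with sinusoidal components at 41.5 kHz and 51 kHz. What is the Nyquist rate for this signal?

102 kHz

Highest-frequency component: 51 kHz.
Nyquist rate = 2 × 51 kHz = 102 kHz.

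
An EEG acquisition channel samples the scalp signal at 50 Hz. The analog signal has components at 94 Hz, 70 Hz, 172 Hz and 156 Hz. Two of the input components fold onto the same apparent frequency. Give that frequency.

6 Hz

fs/2 = 25 Hz.
94 Hz mod fs = 44 Hz.
44 Hz > fs/2 = 25 Hz, folds to fs − 44 Hz = 6 Hz.
70 Hz mod fs = 20 Hz.
20 Hz ≤ fs/2 = 25 Hz, appears at 20 Hz.
172 Hz mod fs = 22 Hz.
22 Hz ≤ fs/2 = 25 Hz, appears at 22 Hz.
156 Hz mod fs = 6 Hz.
6 Hz ≤ fs/2 = 25 Hz, appears at 6 Hz.
94 Hz and 156 Hz both map to 6 Hz.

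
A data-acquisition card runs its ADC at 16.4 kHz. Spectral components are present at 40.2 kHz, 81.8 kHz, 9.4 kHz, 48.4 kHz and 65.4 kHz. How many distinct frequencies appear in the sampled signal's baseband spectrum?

4

fs/2 = 8.2 kHz.
40.2 kHz mod fs = 7.4 kHz.
7.4 kHz ≤ fs/2 = 8.2 kHz, appears at 7.4 kHz.
81.8 kHz mod fs = 16.2 kHz.
16.2 kHz > fs/2 = 8.2 kHz, folds to fs − 16.2 kHz = 0.2 kHz.
9.4 kHz > fs/2 = 8.2 kHz, folds to fs − 9.4 kHz = 7 kHz.
48.4 kHz mod fs = 15.6 kHz.
15.6 kHz > fs/2 = 8.2 kHz, folds to fs − 15.6 kHz = 0.8 kHz.
65.4 kHz mod fs = 16.2 kHz.
16.2 kHz > fs/2 = 8.2 kHz, folds to fs − 16.2 kHz = 0.2 kHz.
Distinct values: {0.2 kHz, 0.8 kHz, 7 kHz, 7.4 kHz} → 4.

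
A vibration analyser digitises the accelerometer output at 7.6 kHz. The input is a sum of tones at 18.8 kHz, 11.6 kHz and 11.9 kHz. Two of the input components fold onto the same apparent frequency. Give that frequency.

3.6 kHz

fs/2 = 3.8 kHz.
18.8 kHz mod fs = 3.6 kHz.
3.6 kHz ≤ fs/2 = 3.8 kHz, appears at 3.6 kHz.
11.6 kHz mod fs = 4 kHz.
4 kHz > fs/2 = 3.8 kHz, folds to fs − 4 kHz = 3.6 kHz.
11.9 kHz mod fs = 4.3 kHz.
4.3 kHz > fs/2 = 3.8 kHz, folds to fs − 4.3 kHz = 3.3 kHz.
11.6 kHz and 18.8 kHz both map to 3.6 kHz.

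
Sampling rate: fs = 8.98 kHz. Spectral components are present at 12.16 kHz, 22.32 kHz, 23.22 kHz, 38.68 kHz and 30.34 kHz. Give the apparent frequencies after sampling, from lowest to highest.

2.76 kHz, 3.18 kHz, 3.4 kHz, 3.72 kHz, 4.36 kHz

fs/2 = 4.49 kHz.
12.16 kHz mod fs = 3.18 kHz.
3.18 kHz ≤ fs/2 = 4.49 kHz, appears at 3.18 kHz.
22.32 kHz mod fs = 4.36 kHz.
4.36 kHz ≤ fs/2 = 4.49 kHz, appears at 4.36 kHz.
23.22 kHz mod fs = 5.26 kHz.
5.26 kHz > fs/2 = 4.49 kHz, folds to fs − 5.26 kHz = 3.72 kHz.
38.68 kHz mod fs = 2.76 kHz.
2.76 kHz ≤ fs/2 = 4.49 kHz, appears at 2.76 kHz.
30.34 kHz mod fs = 3.4 kHz.
3.4 kHz ≤ fs/2 = 4.49 kHz, appears at 3.4 kHz.
Distinct values: {2.76 kHz, 3.18 kHz, 3.4 kHz, 3.72 kHz, 4.36 kHz}.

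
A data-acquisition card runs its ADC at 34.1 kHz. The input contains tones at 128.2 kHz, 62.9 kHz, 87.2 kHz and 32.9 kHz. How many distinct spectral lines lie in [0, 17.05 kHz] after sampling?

fs/2 = 17.05 kHz.
128.2 kHz mod fs = 25.9 kHz.
25.9 kHz > fs/2 = 17.05 kHz, folds to fs − 25.9 kHz = 8.2 kHz.
62.9 kHz mod fs = 28.8 kHz.
28.8 kHz > fs/2 = 17.05 kHz, folds to fs − 28.8 kHz = 5.3 kHz.
87.2 kHz mod fs = 19 kHz.
19 kHz > fs/2 = 17.05 kHz, folds to fs − 19 kHz = 15.1 kHz.
32.9 kHz > fs/2 = 17.05 kHz, folds to fs − 32.9 kHz = 1.2 kHz.
Distinct values: {1.2 kHz, 5.3 kHz, 8.2 kHz, 15.1 kHz} → 4.

4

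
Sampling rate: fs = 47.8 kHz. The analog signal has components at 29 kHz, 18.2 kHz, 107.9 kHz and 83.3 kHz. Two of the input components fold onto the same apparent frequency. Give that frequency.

12.3 kHz

fs/2 = 23.9 kHz.
29 kHz > fs/2 = 23.9 kHz, folds to fs − 29 kHz = 18.8 kHz.
18.2 kHz ≤ fs/2 = 23.9 kHz, passes unchanged.
107.9 kHz mod fs = 12.3 kHz.
12.3 kHz ≤ fs/2 = 23.9 kHz, appears at 12.3 kHz.
83.3 kHz mod fs = 35.5 kHz.
35.5 kHz > fs/2 = 23.9 kHz, folds to fs − 35.5 kHz = 12.3 kHz.
83.3 kHz and 107.9 kHz both map to 12.3 kHz.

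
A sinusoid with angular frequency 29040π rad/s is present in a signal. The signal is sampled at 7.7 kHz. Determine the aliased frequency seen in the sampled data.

ω = 29040π rad/s → f = ω/(2π) = 14520 Hz = 14.52 kHz.
14.52 kHz mod fs = 6.82 kHz.
6.82 kHz > fs/2 = 3.85 kHz, folds to fs − 6.82 kHz = 0.88 kHz.

0.88 kHz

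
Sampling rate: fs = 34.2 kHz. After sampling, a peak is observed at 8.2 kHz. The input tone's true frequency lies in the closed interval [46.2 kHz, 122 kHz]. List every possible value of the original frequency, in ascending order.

Frequencies that alias to 8.2 kHz are k·fs ± 8.2 kHz for integer k ≥ 0.
k=0: 8.2 kHz.
k=1: 26 kHz, 42.4 kHz.
k=2: 60.2 kHz, 76.6 kHz.
k=3: 94.4 kHz, 110.8 kHz.
k=4: 128.6 kHz, 145 kHz.
Within [46.2 kHz, 122 kHz]: 60.2 kHz, 76.6 kHz, 94.4 kHz, 110.8 kHz.

60.2 kHz, 76.6 kHz, 94.4 kHz, 110.8 kHz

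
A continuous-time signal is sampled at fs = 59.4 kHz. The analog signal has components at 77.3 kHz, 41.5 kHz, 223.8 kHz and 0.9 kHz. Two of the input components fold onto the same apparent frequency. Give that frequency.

17.9 kHz

fs/2 = 29.7 kHz.
77.3 kHz mod fs = 17.9 kHz.
17.9 kHz ≤ fs/2 = 29.7 kHz, appears at 17.9 kHz.
41.5 kHz > fs/2 = 29.7 kHz, folds to fs − 41.5 kHz = 17.9 kHz.
223.8 kHz mod fs = 45.6 kHz.
45.6 kHz > fs/2 = 29.7 kHz, folds to fs − 45.6 kHz = 13.8 kHz.
0.9 kHz ≤ fs/2 = 29.7 kHz, passes unchanged.
41.5 kHz and 77.3 kHz both map to 17.9 kHz.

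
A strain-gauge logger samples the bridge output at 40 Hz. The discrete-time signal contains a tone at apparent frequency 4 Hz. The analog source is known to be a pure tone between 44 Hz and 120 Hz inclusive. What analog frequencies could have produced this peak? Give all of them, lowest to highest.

44 Hz, 76 Hz, 84 Hz, 116 Hz

Frequencies that alias to 4 Hz are k·fs ± 4 Hz for integer k ≥ 0.
k=0: 4 Hz.
k=1: 36 Hz, 44 Hz.
k=2: 76 Hz, 84 Hz.
k=3: 116 Hz, 124 Hz.
k=4: 156 Hz, 164 Hz.
Within [44 Hz, 120 Hz]: 44 Hz, 76 Hz, 84 Hz, 116 Hz.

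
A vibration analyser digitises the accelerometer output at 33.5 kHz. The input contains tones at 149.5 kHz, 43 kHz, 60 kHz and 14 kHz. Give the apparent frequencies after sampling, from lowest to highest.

7 kHz, 9.5 kHz, 14 kHz, 15.5 kHz

fs/2 = 16.75 kHz.
149.5 kHz mod fs = 15.5 kHz.
15.5 kHz ≤ fs/2 = 16.75 kHz, appears at 15.5 kHz.
43 kHz mod fs = 9.5 kHz.
9.5 kHz ≤ fs/2 = 16.75 kHz, appears at 9.5 kHz.
60 kHz mod fs = 26.5 kHz.
26.5 kHz > fs/2 = 16.75 kHz, folds to fs − 26.5 kHz = 7 kHz.
14 kHz ≤ fs/2 = 16.75 kHz, passes unchanged.
Distinct values: {7 kHz, 9.5 kHz, 14 kHz, 15.5 kHz}.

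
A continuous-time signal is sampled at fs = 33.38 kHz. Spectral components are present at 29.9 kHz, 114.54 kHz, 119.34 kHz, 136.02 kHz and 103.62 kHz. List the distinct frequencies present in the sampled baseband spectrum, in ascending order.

fs/2 = 16.69 kHz.
29.9 kHz > fs/2 = 16.69 kHz, folds to fs − 29.9 kHz = 3.48 kHz.
114.54 kHz mod fs = 14.4 kHz.
14.4 kHz ≤ fs/2 = 16.69 kHz, appears at 14.4 kHz.
119.34 kHz mod fs = 19.2 kHz.
19.2 kHz > fs/2 = 16.69 kHz, folds to fs − 19.2 kHz = 14.18 kHz.
136.02 kHz mod fs = 2.5 kHz.
2.5 kHz ≤ fs/2 = 16.69 kHz, appears at 2.5 kHz.
103.62 kHz mod fs = 3.48 kHz.
3.48 kHz ≤ fs/2 = 16.69 kHz, appears at 3.48 kHz.
Distinct values: {2.5 kHz, 3.48 kHz, 14.18 kHz, 14.4 kHz}.

2.5 kHz, 3.48 kHz, 14.18 kHz, 14.4 kHz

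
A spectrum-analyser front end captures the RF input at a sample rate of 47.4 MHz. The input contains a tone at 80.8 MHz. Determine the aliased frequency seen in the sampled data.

80.8 MHz mod fs = 33.4 MHz.
33.4 MHz > fs/2 = 23.7 MHz, folds to fs − 33.4 MHz = 14 MHz.

14 MHz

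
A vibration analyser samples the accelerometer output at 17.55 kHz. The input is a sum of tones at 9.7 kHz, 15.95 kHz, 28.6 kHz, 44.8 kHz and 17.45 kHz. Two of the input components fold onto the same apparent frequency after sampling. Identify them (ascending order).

9.7 kHz, 44.8 kHz

fs/2 = 8.775 kHz.
9.7 kHz > fs/2 = 8.775 kHz, folds to fs − 9.7 kHz = 7.85 kHz.
15.95 kHz > fs/2 = 8.775 kHz, folds to fs − 15.95 kHz = 1.6 kHz.
28.6 kHz mod fs = 11.05 kHz.
11.05 kHz > fs/2 = 8.775 kHz, folds to fs − 11.05 kHz = 6.5 kHz.
44.8 kHz mod fs = 9.7 kHz.
9.7 kHz > fs/2 = 8.775 kHz, folds to fs − 9.7 kHz = 7.85 kHz.
17.45 kHz > fs/2 = 8.775 kHz, folds to fs − 17.45 kHz = 0.1 kHz.
9.7 kHz and 44.8 kHz both map to 7.85 kHz.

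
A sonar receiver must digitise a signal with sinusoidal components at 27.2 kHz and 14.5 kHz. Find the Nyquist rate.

Highest-frequency component: 27.2 kHz.
Nyquist rate = 2 × 27.2 kHz = 54.4 kHz.

54.4 kHz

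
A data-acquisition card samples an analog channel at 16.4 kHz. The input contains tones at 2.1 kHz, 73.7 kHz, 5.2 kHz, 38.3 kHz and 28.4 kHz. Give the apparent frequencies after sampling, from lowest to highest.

2.1 kHz, 4.4 kHz, 5.2 kHz, 5.5 kHz, 8.1 kHz

fs/2 = 8.2 kHz.
2.1 kHz ≤ fs/2 = 8.2 kHz, passes unchanged.
73.7 kHz mod fs = 8.1 kHz.
8.1 kHz ≤ fs/2 = 8.2 kHz, appears at 8.1 kHz.
5.2 kHz ≤ fs/2 = 8.2 kHz, passes unchanged.
38.3 kHz mod fs = 5.5 kHz.
5.5 kHz ≤ fs/2 = 8.2 kHz, appears at 5.5 kHz.
28.4 kHz mod fs = 12 kHz.
12 kHz > fs/2 = 8.2 kHz, folds to fs − 12 kHz = 4.4 kHz.
Distinct values: {2.1 kHz, 4.4 kHz, 5.2 kHz, 5.5 kHz, 8.1 kHz}.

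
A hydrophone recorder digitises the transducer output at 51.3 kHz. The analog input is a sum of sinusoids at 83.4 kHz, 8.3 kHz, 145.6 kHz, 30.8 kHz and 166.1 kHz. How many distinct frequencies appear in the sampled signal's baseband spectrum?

4

fs/2 = 25.65 kHz.
83.4 kHz mod fs = 32.1 kHz.
32.1 kHz > fs/2 = 25.65 kHz, folds to fs − 32.1 kHz = 19.2 kHz.
8.3 kHz ≤ fs/2 = 25.65 kHz, passes unchanged.
145.6 kHz mod fs = 43 kHz.
43 kHz > fs/2 = 25.65 kHz, folds to fs − 43 kHz = 8.3 kHz.
30.8 kHz > fs/2 = 25.65 kHz, folds to fs − 30.8 kHz = 20.5 kHz.
166.1 kHz mod fs = 12.2 kHz.
12.2 kHz ≤ fs/2 = 25.65 kHz, appears at 12.2 kHz.
Distinct values: {8.3 kHz, 12.2 kHz, 19.2 kHz, 20.5 kHz} → 4.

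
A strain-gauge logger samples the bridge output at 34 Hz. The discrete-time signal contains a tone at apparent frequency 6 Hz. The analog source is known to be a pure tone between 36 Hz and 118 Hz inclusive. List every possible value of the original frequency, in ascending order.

Frequencies that alias to 6 Hz are k·fs ± 6 Hz for integer k ≥ 0.
k=0: 6 Hz.
k=1: 28 Hz, 40 Hz.
k=2: 62 Hz, 74 Hz.
k=3: 96 Hz, 108 Hz.
k=4: 130 Hz, 142 Hz.
Within [36 Hz, 118 Hz]: 40 Hz, 62 Hz, 74 Hz, 96 Hz, 108 Hz.

40 Hz, 62 Hz, 74 Hz, 96 Hz, 108 Hz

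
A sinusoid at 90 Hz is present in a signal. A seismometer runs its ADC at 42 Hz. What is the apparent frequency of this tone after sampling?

6 Hz

90 Hz mod fs = 6 Hz.
6 Hz ≤ fs/2 = 21 Hz, appears at 6 Hz.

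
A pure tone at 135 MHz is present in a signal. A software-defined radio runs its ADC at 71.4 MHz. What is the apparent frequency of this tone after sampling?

135 MHz mod fs = 63.6 MHz.
63.6 MHz > fs/2 = 35.7 MHz, folds to fs − 63.6 MHz = 7.8 MHz.

7.8 MHz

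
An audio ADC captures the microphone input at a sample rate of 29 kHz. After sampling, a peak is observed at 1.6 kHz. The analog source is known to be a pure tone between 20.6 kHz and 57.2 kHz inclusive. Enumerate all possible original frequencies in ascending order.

27.4 kHz, 30.6 kHz, 56.4 kHz

Frequencies that alias to 1.6 kHz are k·fs ± 1.6 kHz for integer k ≥ 0.
k=0: 1.6 kHz.
k=1: 27.4 kHz, 30.6 kHz.
k=2: 56.4 kHz, 59.6 kHz.
k=3: 85.4 kHz, 88.6 kHz.
Within [20.6 kHz, 57.2 kHz]: 27.4 kHz, 30.6 kHz, 56.4 kHz.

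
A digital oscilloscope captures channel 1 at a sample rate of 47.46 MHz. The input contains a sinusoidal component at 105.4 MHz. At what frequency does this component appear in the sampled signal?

10.48 MHz

105.4 MHz mod fs = 10.48 MHz.
10.48 MHz ≤ fs/2 = 23.73 MHz, appears at 10.48 MHz.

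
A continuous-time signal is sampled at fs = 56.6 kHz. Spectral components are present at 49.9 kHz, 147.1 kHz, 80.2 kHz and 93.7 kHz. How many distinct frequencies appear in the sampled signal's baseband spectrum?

fs/2 = 28.3 kHz.
49.9 kHz > fs/2 = 28.3 kHz, folds to fs − 49.9 kHz = 6.7 kHz.
147.1 kHz mod fs = 33.9 kHz.
33.9 kHz > fs/2 = 28.3 kHz, folds to fs − 33.9 kHz = 22.7 kHz.
80.2 kHz mod fs = 23.6 kHz.
23.6 kHz ≤ fs/2 = 28.3 kHz, appears at 23.6 kHz.
93.7 kHz mod fs = 37.1 kHz.
37.1 kHz > fs/2 = 28.3 kHz, folds to fs − 37.1 kHz = 19.5 kHz.
Distinct values: {6.7 kHz, 19.5 kHz, 22.7 kHz, 23.6 kHz} → 4.

4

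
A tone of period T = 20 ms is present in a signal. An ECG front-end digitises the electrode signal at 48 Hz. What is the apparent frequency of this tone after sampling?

2 Hz

T = 20 ms → f = 1/T = 50 Hz.
50 Hz mod fs = 2 Hz.
2 Hz ≤ fs/2 = 24 Hz, appears at 2 Hz.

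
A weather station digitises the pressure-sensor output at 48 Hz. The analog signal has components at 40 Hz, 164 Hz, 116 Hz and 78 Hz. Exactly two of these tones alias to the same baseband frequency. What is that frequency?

20 Hz

fs/2 = 24 Hz.
40 Hz > fs/2 = 24 Hz, folds to fs − 40 Hz = 8 Hz.
164 Hz mod fs = 20 Hz.
20 Hz ≤ fs/2 = 24 Hz, appears at 20 Hz.
116 Hz mod fs = 20 Hz.
20 Hz ≤ fs/2 = 24 Hz, appears at 20 Hz.
78 Hz mod fs = 30 Hz.
30 Hz > fs/2 = 24 Hz, folds to fs − 30 Hz = 18 Hz.
116 Hz and 164 Hz both map to 20 Hz.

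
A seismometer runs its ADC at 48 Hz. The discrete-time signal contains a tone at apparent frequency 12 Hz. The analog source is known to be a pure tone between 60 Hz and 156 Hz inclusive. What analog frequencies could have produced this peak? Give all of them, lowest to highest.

Frequencies that alias to 12 Hz are k·fs ± 12 Hz for integer k ≥ 0.
k=0: 12 Hz.
k=1: 36 Hz, 60 Hz.
k=2: 84 Hz, 108 Hz.
k=3: 132 Hz, 156 Hz.
k=4: 180 Hz, 204 Hz.
Within [60 Hz, 156 Hz]: 60 Hz, 84 Hz, 108 Hz, 132 Hz, 156 Hz.

60 Hz, 84 Hz, 108 Hz, 132 Hz, 156 Hz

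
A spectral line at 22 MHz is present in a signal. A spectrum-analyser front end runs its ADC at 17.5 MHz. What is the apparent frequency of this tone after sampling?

22 MHz mod fs = 4.5 MHz.
4.5 MHz ≤ fs/2 = 8.75 MHz, appears at 4.5 MHz.

4.5 MHz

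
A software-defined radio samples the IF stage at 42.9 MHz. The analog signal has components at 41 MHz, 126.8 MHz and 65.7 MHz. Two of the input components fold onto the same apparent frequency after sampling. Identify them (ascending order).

41 MHz, 126.8 MHz

fs/2 = 21.45 MHz.
41 MHz > fs/2 = 21.45 MHz, folds to fs − 41 MHz = 1.9 MHz.
126.8 MHz mod fs = 41 MHz.
41 MHz > fs/2 = 21.45 MHz, folds to fs − 41 MHz = 1.9 MHz.
65.7 MHz mod fs = 22.8 MHz.
22.8 MHz > fs/2 = 21.45 MHz, folds to fs − 22.8 MHz = 20.1 MHz.
41 MHz and 126.8 MHz both map to 1.9 MHz.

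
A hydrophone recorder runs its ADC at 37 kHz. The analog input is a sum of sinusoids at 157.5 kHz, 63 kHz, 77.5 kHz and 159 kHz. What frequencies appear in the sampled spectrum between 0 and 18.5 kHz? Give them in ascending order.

3.5 kHz, 9.5 kHz, 11 kHz

fs/2 = 18.5 kHz.
157.5 kHz mod fs = 9.5 kHz.
9.5 kHz ≤ fs/2 = 18.5 kHz, appears at 9.5 kHz.
63 kHz mod fs = 26 kHz.
26 kHz > fs/2 = 18.5 kHz, folds to fs − 26 kHz = 11 kHz.
77.5 kHz mod fs = 3.5 kHz.
3.5 kHz ≤ fs/2 = 18.5 kHz, appears at 3.5 kHz.
159 kHz mod fs = 11 kHz.
11 kHz ≤ fs/2 = 18.5 kHz, appears at 11 kHz.
Distinct values: {3.5 kHz, 9.5 kHz, 11 kHz}.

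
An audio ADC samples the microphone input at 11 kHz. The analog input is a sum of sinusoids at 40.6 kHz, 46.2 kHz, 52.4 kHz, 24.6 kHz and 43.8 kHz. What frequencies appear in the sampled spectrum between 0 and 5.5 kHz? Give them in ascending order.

fs/2 = 5.5 kHz.
40.6 kHz mod fs = 7.6 kHz.
7.6 kHz > fs/2 = 5.5 kHz, folds to fs − 7.6 kHz = 3.4 kHz.
46.2 kHz mod fs = 2.2 kHz.
2.2 kHz ≤ fs/2 = 5.5 kHz, appears at 2.2 kHz.
52.4 kHz mod fs = 8.4 kHz.
8.4 kHz > fs/2 = 5.5 kHz, folds to fs − 8.4 kHz = 2.6 kHz.
24.6 kHz mod fs = 2.6 kHz.
2.6 kHz ≤ fs/2 = 5.5 kHz, appears at 2.6 kHz.
43.8 kHz mod fs = 10.8 kHz.
10.8 kHz > fs/2 = 5.5 kHz, folds to fs − 10.8 kHz = 0.2 kHz.
Distinct values: {0.2 kHz, 2.2 kHz, 2.6 kHz, 3.4 kHz}.

0.2 kHz, 2.2 kHz, 2.6 kHz, 3.4 kHz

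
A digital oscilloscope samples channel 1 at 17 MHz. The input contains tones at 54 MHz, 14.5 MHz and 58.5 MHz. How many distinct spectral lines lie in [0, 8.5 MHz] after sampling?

fs/2 = 8.5 MHz.
54 MHz mod fs = 3 MHz.
3 MHz ≤ fs/2 = 8.5 MHz, appears at 3 MHz.
14.5 MHz > fs/2 = 8.5 MHz, folds to fs − 14.5 MHz = 2.5 MHz.
58.5 MHz mod fs = 7.5 MHz.
7.5 MHz ≤ fs/2 = 8.5 MHz, appears at 7.5 MHz.
Distinct values: {2.5 MHz, 3 MHz, 7.5 MHz} → 3.

3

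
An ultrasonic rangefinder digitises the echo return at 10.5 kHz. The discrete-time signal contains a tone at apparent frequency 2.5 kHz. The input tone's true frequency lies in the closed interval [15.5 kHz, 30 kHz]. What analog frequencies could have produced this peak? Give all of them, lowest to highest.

18.5 kHz, 23.5 kHz, 29 kHz

Frequencies that alias to 2.5 kHz are k·fs ± 2.5 kHz for integer k ≥ 0.
k=0: 2.5 kHz.
k=1: 8 kHz, 13 kHz.
k=2: 18.5 kHz, 23.5 kHz.
k=3: 29 kHz, 34 kHz.
k=4: 39.5 kHz, 44.5 kHz.
Within [15.5 kHz, 30 kHz]: 18.5 kHz, 23.5 kHz, 29 kHz.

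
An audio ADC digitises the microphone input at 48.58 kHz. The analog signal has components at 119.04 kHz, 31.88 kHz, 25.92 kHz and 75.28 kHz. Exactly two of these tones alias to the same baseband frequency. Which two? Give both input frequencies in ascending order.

fs/2 = 24.29 kHz.
119.04 kHz mod fs = 21.88 kHz.
21.88 kHz ≤ fs/2 = 24.29 kHz, appears at 21.88 kHz.
31.88 kHz > fs/2 = 24.29 kHz, folds to fs − 31.88 kHz = 16.7 kHz.
25.92 kHz > fs/2 = 24.29 kHz, folds to fs − 25.92 kHz = 22.66 kHz.
75.28 kHz mod fs = 26.7 kHz.
26.7 kHz > fs/2 = 24.29 kHz, folds to fs − 26.7 kHz = 21.88 kHz.
75.28 kHz and 119.04 kHz both map to 21.88 kHz.

75.28 kHz, 119.04 kHz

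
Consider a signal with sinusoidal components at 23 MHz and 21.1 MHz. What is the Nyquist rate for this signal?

Highest-frequency component: 23 MHz.
Nyquist rate = 2 × 23 MHz = 46 MHz.

46 MHz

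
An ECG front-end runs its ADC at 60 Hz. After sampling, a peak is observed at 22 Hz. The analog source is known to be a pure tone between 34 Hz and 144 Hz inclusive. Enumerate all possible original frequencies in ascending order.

38 Hz, 82 Hz, 98 Hz, 142 Hz

Frequencies that alias to 22 Hz are k·fs ± 22 Hz for integer k ≥ 0.
k=0: 22 Hz.
k=1: 38 Hz, 82 Hz.
k=2: 98 Hz, 142 Hz.
k=3: 158 Hz, 202 Hz.
Within [34 Hz, 144 Hz]: 38 Hz, 82 Hz, 98 Hz, 142 Hz.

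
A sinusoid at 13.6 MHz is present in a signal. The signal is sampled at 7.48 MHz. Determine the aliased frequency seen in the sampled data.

13.6 MHz mod fs = 6.12 MHz.
6.12 MHz > fs/2 = 3.74 MHz, folds to fs − 6.12 MHz = 1.36 MHz.

1.36 MHz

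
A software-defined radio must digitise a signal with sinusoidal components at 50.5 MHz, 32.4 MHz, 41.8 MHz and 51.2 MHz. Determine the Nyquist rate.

Highest-frequency component: 51.2 MHz.
Nyquist rate = 2 × 51.2 MHz = 102.4 MHz.

102.4 MHz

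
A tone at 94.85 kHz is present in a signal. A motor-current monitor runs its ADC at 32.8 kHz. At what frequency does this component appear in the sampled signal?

3.55 kHz

94.85 kHz mod fs = 29.25 kHz.
29.25 kHz > fs/2 = 16.4 kHz, folds to fs − 29.25 kHz = 3.55 kHz.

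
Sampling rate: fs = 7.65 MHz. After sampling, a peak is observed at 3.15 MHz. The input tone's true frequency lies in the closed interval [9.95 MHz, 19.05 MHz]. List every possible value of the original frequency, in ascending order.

Frequencies that alias to 3.15 MHz are k·fs ± 3.15 MHz for integer k ≥ 0.
k=0: 3.15 MHz.
k=1: 4.5 MHz, 10.8 MHz.
k=2: 12.15 MHz, 18.45 MHz.
k=3: 19.8 MHz, 26.1 MHz.
Within [9.95 MHz, 19.05 MHz]: 10.8 MHz, 12.15 MHz, 18.45 MHz.

10.8 MHz, 12.15 MHz, 18.45 MHz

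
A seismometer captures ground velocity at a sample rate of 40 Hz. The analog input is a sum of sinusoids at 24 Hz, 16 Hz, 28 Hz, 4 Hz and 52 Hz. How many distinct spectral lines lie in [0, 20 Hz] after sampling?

fs/2 = 20 Hz.
24 Hz > fs/2 = 20 Hz, folds to fs − 24 Hz = 16 Hz.
16 Hz ≤ fs/2 = 20 Hz, passes unchanged.
28 Hz > fs/2 = 20 Hz, folds to fs − 28 Hz = 12 Hz.
4 Hz ≤ fs/2 = 20 Hz, passes unchanged.
52 Hz mod fs = 12 Hz.
12 Hz ≤ fs/2 = 20 Hz, appears at 12 Hz.
Distinct values: {4 Hz, 12 Hz, 16 Hz} → 3.

3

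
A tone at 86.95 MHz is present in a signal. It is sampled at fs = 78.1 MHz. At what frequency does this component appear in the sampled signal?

86.95 MHz mod fs = 8.85 MHz.
8.85 MHz ≤ fs/2 = 39.05 MHz, appears at 8.85 MHz.

8.85 MHz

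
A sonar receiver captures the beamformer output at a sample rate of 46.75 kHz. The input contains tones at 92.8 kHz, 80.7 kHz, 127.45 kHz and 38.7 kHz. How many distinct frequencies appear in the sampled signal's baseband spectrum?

fs/2 = 23.375 kHz.
92.8 kHz mod fs = 46.05 kHz.
46.05 kHz > fs/2 = 23.375 kHz, folds to fs − 46.05 kHz = 0.7 kHz.
80.7 kHz mod fs = 33.95 kHz.
33.95 kHz > fs/2 = 23.375 kHz, folds to fs − 33.95 kHz = 12.8 kHz.
127.45 kHz mod fs = 33.95 kHz.
33.95 kHz > fs/2 = 23.375 kHz, folds to fs − 33.95 kHz = 12.8 kHz.
38.7 kHz > fs/2 = 23.375 kHz, folds to fs − 38.7 kHz = 8.05 kHz.
Distinct values: {0.7 kHz, 8.05 kHz, 12.8 kHz} → 3.

3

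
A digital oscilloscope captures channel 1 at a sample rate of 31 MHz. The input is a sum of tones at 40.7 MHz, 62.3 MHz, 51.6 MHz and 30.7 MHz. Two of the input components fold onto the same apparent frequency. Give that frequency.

0.3 MHz

fs/2 = 15.5 MHz.
40.7 MHz mod fs = 9.7 MHz.
9.7 MHz ≤ fs/2 = 15.5 MHz, appears at 9.7 MHz.
62.3 MHz mod fs = 0.3 MHz.
0.3 MHz ≤ fs/2 = 15.5 MHz, appears at 0.3 MHz.
51.6 MHz mod fs = 20.6 MHz.
20.6 MHz > fs/2 = 15.5 MHz, folds to fs − 20.6 MHz = 10.4 MHz.
30.7 MHz > fs/2 = 15.5 MHz, folds to fs − 30.7 MHz = 0.3 MHz.
30.7 MHz and 62.3 MHz both map to 0.3 MHz.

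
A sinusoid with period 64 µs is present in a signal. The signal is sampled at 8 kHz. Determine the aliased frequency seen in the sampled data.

0.375 kHz

T = 64 µs → f = 1/T = 15.625 kHz.
15.625 kHz mod fs = 7.625 kHz.
7.625 kHz > fs/2 = 4 kHz, folds to fs − 7.625 kHz = 0.375 kHz.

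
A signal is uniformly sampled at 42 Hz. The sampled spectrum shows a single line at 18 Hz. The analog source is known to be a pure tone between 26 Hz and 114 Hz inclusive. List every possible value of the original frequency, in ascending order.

60 Hz, 66 Hz, 102 Hz, 108 Hz

Frequencies that alias to 18 Hz are k·fs ± 18 Hz for integer k ≥ 0.
k=0: 18 Hz.
k=1: 24 Hz, 60 Hz.
k=2: 66 Hz, 102 Hz.
k=3: 108 Hz, 144 Hz.
k=4: 150 Hz, 186 Hz.
Within [26 Hz, 114 Hz]: 60 Hz, 66 Hz, 102 Hz, 108 Hz.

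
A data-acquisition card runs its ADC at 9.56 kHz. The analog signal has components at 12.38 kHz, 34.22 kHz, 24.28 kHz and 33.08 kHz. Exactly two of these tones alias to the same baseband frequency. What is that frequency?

4.4 kHz

fs/2 = 4.78 kHz.
12.38 kHz mod fs = 2.82 kHz.
2.82 kHz ≤ fs/2 = 4.78 kHz, appears at 2.82 kHz.
34.22 kHz mod fs = 5.54 kHz.
5.54 kHz > fs/2 = 4.78 kHz, folds to fs − 5.54 kHz = 4.02 kHz.
24.28 kHz mod fs = 5.16 kHz.
5.16 kHz > fs/2 = 4.78 kHz, folds to fs − 5.16 kHz = 4.4 kHz.
33.08 kHz mod fs = 4.4 kHz.
4.4 kHz ≤ fs/2 = 4.78 kHz, appears at 4.4 kHz.
24.28 kHz and 33.08 kHz both map to 4.4 kHz.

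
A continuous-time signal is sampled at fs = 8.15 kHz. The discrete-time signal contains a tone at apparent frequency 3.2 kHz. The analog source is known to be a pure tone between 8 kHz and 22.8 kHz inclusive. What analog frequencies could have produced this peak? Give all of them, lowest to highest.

11.35 kHz, 13.1 kHz, 19.5 kHz, 21.25 kHz

Frequencies that alias to 3.2 kHz are k·fs ± 3.2 kHz for integer k ≥ 0.
k=0: 3.2 kHz.
k=1: 4.95 kHz, 11.35 kHz.
k=2: 13.1 kHz, 19.5 kHz.
k=3: 21.25 kHz, 27.65 kHz.
k=4: 29.4 kHz, 35.8 kHz.
Within [8 kHz, 22.8 kHz]: 11.35 kHz, 13.1 kHz, 19.5 kHz, 21.25 kHz.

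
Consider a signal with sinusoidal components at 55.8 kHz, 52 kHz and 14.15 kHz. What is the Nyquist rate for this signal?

111.6 kHz

Highest-frequency component: 55.8 kHz.
Nyquist rate = 2 × 55.8 kHz = 111.6 kHz.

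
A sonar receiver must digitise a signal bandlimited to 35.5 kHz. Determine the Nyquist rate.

71 kHz

Nyquist rate = 2 × 35.5 kHz = 71 kHz.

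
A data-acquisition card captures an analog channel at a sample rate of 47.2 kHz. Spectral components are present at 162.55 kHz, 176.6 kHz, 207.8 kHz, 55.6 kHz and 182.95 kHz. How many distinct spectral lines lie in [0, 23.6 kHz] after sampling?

5

fs/2 = 23.6 kHz.
162.55 kHz mod fs = 20.95 kHz.
20.95 kHz ≤ fs/2 = 23.6 kHz, appears at 20.95 kHz.
176.6 kHz mod fs = 35 kHz.
35 kHz > fs/2 = 23.6 kHz, folds to fs − 35 kHz = 12.2 kHz.
207.8 kHz mod fs = 19 kHz.
19 kHz ≤ fs/2 = 23.6 kHz, appears at 19 kHz.
55.6 kHz mod fs = 8.4 kHz.
8.4 kHz ≤ fs/2 = 23.6 kHz, appears at 8.4 kHz.
182.95 kHz mod fs = 41.35 kHz.
41.35 kHz > fs/2 = 23.6 kHz, folds to fs − 41.35 kHz = 5.85 kHz.
Distinct values: {5.85 kHz, 8.4 kHz, 12.2 kHz, 19 kHz, 20.95 kHz} → 5.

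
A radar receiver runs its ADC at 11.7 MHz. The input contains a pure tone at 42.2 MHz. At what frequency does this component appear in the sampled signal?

42.2 MHz mod fs = 7.1 MHz.
7.1 MHz > fs/2 = 5.85 MHz, folds to fs − 7.1 MHz = 4.6 MHz.

4.6 MHz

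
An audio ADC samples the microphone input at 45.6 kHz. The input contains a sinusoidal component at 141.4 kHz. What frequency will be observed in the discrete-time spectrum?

141.4 kHz mod fs = 4.6 kHz.
4.6 kHz ≤ fs/2 = 22.8 kHz, appears at 4.6 kHz.

4.6 kHz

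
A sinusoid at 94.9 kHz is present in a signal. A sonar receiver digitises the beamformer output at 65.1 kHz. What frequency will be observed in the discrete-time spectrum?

94.9 kHz mod fs = 29.8 kHz.
29.8 kHz ≤ fs/2 = 32.55 kHz, appears at 29.8 kHz.

29.8 kHz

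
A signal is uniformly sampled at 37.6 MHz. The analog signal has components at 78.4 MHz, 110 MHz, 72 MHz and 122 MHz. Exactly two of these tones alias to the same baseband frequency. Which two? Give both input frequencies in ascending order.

fs/2 = 18.8 MHz.
78.4 MHz mod fs = 3.2 MHz.
3.2 MHz ≤ fs/2 = 18.8 MHz, appears at 3.2 MHz.
110 MHz mod fs = 34.8 MHz.
34.8 MHz > fs/2 = 18.8 MHz, folds to fs − 34.8 MHz = 2.8 MHz.
72 MHz mod fs = 34.4 MHz.
34.4 MHz > fs/2 = 18.8 MHz, folds to fs − 34.4 MHz = 3.2 MHz.
122 MHz mod fs = 9.2 MHz.
9.2 MHz ≤ fs/2 = 18.8 MHz, appears at 9.2 MHz.
72 MHz and 78.4 MHz both map to 3.2 MHz.

72 MHz, 78.4 MHz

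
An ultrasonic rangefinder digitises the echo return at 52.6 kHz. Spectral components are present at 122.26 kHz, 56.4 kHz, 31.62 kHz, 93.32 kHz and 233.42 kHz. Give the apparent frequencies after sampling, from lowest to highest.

fs/2 = 26.3 kHz.
122.26 kHz mod fs = 17.06 kHz.
17.06 kHz ≤ fs/2 = 26.3 kHz, appears at 17.06 kHz.
56.4 kHz mod fs = 3.8 kHz.
3.8 kHz ≤ fs/2 = 26.3 kHz, appears at 3.8 kHz.
31.62 kHz > fs/2 = 26.3 kHz, folds to fs − 31.62 kHz = 20.98 kHz.
93.32 kHz mod fs = 40.72 kHz.
40.72 kHz > fs/2 = 26.3 kHz, folds to fs − 40.72 kHz = 11.88 kHz.
233.42 kHz mod fs = 23.02 kHz.
23.02 kHz ≤ fs/2 = 26.3 kHz, appears at 23.02 kHz.
Distinct values: {3.8 kHz, 11.88 kHz, 17.06 kHz, 20.98 kHz, 23.02 kHz}.

3.8 kHz, 11.88 kHz, 17.06 kHz, 20.98 kHz, 23.02 kHz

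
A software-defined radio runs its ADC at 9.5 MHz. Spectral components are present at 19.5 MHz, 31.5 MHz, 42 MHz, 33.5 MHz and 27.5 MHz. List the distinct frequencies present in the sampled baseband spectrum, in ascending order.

0.5 MHz, 1 MHz, 3 MHz, 4 MHz, 4.5 MHz

fs/2 = 4.75 MHz.
19.5 MHz mod fs = 0.5 MHz.
0.5 MHz ≤ fs/2 = 4.75 MHz, appears at 0.5 MHz.
31.5 MHz mod fs = 3 MHz.
3 MHz ≤ fs/2 = 4.75 MHz, appears at 3 MHz.
42 MHz mod fs = 4 MHz.
4 MHz ≤ fs/2 = 4.75 MHz, appears at 4 MHz.
33.5 MHz mod fs = 5 MHz.
5 MHz > fs/2 = 4.75 MHz, folds to fs − 5 MHz = 4.5 MHz.
27.5 MHz mod fs = 8.5 MHz.
8.5 MHz > fs/2 = 4.75 MHz, folds to fs − 8.5 MHz = 1 MHz.
Distinct values: {0.5 MHz, 1 MHz, 3 MHz, 4 MHz, 4.5 MHz}.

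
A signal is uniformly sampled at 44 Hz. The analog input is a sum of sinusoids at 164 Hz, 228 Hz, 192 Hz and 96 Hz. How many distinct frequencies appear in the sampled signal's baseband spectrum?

fs/2 = 22 Hz.
164 Hz mod fs = 32 Hz.
32 Hz > fs/2 = 22 Hz, folds to fs − 32 Hz = 12 Hz.
228 Hz mod fs = 8 Hz.
8 Hz ≤ fs/2 = 22 Hz, appears at 8 Hz.
192 Hz mod fs = 16 Hz.
16 Hz ≤ fs/2 = 22 Hz, appears at 16 Hz.
96 Hz mod fs = 8 Hz.
8 Hz ≤ fs/2 = 22 Hz, appears at 8 Hz.
Distinct values: {8 Hz, 12 Hz, 16 Hz} → 3.

3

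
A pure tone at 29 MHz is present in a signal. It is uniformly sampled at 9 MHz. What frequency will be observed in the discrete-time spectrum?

2 MHz

29 MHz mod fs = 2 MHz.
2 MHz ≤ fs/2 = 4.5 MHz, appears at 2 MHz.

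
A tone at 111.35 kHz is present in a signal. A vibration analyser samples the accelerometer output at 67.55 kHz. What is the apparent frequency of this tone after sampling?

23.75 kHz

111.35 kHz mod fs = 43.8 kHz.
43.8 kHz > fs/2 = 33.775 kHz, folds to fs − 43.8 kHz = 23.75 kHz.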